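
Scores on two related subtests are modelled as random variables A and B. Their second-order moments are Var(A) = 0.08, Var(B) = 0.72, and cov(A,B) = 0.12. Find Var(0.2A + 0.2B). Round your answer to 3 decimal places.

Var(0.2A + 0.2B) = (0.2)²·Var(A) + (0.2)²·Var(B) + 2·(0.2)·(0.2)·cov(A,B)
= 0.04·0.08 + 0.04·0.72 + 0.08·0.12 = 0.0416

0.042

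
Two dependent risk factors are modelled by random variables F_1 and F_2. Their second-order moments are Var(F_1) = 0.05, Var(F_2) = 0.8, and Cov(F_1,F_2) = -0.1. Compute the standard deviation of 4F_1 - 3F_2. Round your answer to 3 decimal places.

3.225

Var(4F_1 - 3F_2) = (4)²·Var(F_1) + (-3)²·Var(F_2) + 2·(4)·(-3)·Cov(F_1,F_2)
= 16·0.05 + 9·0.8 + -24·-0.1 = 10.4
SD(4F_1 - 3F_2) = √10.4 ≈ 3.225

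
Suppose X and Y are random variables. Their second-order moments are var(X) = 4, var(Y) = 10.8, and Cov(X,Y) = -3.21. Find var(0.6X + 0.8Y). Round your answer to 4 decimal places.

var(0.6X + 0.8Y) = (0.6)²·var(X) + (0.8)²·var(Y) + 2·(0.6)·(0.8)·Cov(X,Y)
= 0.36·4 + 0.64·10.8 + 0.96·-3.21 = 5.2704

5.2704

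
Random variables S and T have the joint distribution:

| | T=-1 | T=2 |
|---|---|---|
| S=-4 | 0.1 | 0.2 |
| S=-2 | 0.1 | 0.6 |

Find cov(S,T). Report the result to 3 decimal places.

E[S] = -2.6,  E[T] = 1.4
E[ST] = -3.4
cov(S,T) = E[ST] − E[S]E[T] = -3.4 − (-2.6)(1.4) = 0.24

0.240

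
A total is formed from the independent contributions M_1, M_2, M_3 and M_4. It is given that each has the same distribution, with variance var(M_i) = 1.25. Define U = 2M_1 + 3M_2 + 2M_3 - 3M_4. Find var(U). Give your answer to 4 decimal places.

By independence, var(U) = (2)²var(M_1) + (3)²var(M_2) + (2)²var(M_3) + (-3)²var(M_4)
= (2)²·1.25 + (3)²·1.25 + (2)²·1.25 + (-3)²·1.25 = 32.5

32.5000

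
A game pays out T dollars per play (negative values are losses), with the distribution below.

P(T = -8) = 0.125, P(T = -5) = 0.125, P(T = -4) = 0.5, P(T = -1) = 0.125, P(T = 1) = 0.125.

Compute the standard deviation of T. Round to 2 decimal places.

2.50

E[T] = (-8)(0.125) + (-5)(0.125) + (-4)(0.5) + (-1)(0.125) + (1)(0.125) = -3.625
E[T²] = (-8)²(0.125) + (-5)²(0.125) + (-4)²(0.5) + (-1)²(0.125) + (1)²(0.125) = 19.375
Var(T) = E[T²] − (E[T])² = 19.375 − (-3.625)² = 6.234375
sd(T) = √6.234375 ≈ 2.50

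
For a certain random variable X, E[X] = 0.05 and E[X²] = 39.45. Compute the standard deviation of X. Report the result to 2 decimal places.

V(X) = 39.45 − (0.05)² = 39.4475
SD(X) = √39.4475 ≈ 6.28

6.28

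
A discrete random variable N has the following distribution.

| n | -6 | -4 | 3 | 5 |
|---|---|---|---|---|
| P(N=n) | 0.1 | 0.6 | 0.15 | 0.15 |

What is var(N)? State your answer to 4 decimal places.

15.0600

E[N] = (-6)(0.1) + (-4)(0.6) + (3)(0.15) + (5)(0.15) = -1.8
E[N²] = (-6)²(0.1) + (-4)²(0.6) + (3)²(0.15) + (5)²(0.15) = 18.3
var(N) = E[N²] − (E[N])² = 18.3 − (-1.8)² = 15.06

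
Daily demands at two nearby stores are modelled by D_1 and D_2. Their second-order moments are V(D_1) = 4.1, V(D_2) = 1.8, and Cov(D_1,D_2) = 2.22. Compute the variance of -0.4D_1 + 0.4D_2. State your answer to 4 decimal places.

V(-0.4D_1 + 0.4D_2) = (-0.4)²·V(D_1) + (0.4)²·V(D_2) + 2·(-0.4)·(0.4)·Cov(D_1,D_2)
= 0.16·4.1 + 0.16·1.8 + -0.32·2.22 = 0.2336

0.2336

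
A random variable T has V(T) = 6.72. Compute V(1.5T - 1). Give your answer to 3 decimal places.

V(1.5T - 1) = (1.5)²·V(T) = 2.25·6.72 = 15.12

15.120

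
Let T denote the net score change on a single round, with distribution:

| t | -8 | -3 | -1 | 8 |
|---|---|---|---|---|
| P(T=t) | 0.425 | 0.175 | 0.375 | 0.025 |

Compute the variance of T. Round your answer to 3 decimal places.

13.940

E[T] = (-8)(0.425) + (-3)(0.175) + (-1)(0.375) + (8)(0.025) = -4.1
E[T²] = (-8)²(0.425) + (-3)²(0.175) + (-1)²(0.375) + (8)²(0.025) = 30.75
var(T) = E[T²] − (E[T])² = 30.75 − (-4.1)² = 13.94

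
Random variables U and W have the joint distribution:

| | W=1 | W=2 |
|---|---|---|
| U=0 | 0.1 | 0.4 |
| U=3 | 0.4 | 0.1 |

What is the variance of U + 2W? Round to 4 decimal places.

1.4500

E[U] = 1.5,  E[W] = 1.5,  E[UW] = 1.8
var(U) = 4.5 − (1.5)² = 2.25;  var(W) = 2.5 − (1.5)² = 0.25
Cov(U,W) = 1.8 − (1.5)(1.5) = -0.45
var(U + 2W) = (1)²·2.25 + (2)²·0.25 + 2·(1)·(2)·-0.45 = 1.45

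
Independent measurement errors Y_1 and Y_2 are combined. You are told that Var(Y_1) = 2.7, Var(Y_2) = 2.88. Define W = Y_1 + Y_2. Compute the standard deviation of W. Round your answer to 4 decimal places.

By independence, Var(W) = (1)²Var(Y_1) + (1)²Var(Y_2)
= (1)²·2.7 + (1)²·2.88 = 5.58
sd(W) = √5.58 ≈ 2.3622

2.3622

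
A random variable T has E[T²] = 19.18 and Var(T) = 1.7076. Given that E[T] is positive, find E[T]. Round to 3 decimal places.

4.180

(E[T])² = E[T²] − Var(T) = 19.18 − 1.7076 = 17.4724
E[T] = √17.4724 = 4.18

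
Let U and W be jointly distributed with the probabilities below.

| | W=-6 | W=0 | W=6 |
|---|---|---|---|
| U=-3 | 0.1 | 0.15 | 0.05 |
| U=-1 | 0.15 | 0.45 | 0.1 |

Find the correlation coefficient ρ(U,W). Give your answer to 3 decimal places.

0.070

E[U] = -1.6,  E[W] = -0.6
E[UW] = 1.2
Cov(U,W) = E[UW] − E[U]E[W] = 1.2 − (-1.6)(-0.6) = 0.24
var(U) = 0.84,  var(W) = 14.04
ρ = 0.24 / √(0.84·14.04) ≈ 0.070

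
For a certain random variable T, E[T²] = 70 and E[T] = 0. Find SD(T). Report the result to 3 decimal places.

8.367

Var(T) = 70 − (0)² = 70
SD(T) = √70 ≈ 8.367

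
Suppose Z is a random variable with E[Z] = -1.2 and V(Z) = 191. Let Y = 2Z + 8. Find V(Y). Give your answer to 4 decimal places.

764.0000

V(2Z + 8) = (2)²·V(Z) = 4·191 = 764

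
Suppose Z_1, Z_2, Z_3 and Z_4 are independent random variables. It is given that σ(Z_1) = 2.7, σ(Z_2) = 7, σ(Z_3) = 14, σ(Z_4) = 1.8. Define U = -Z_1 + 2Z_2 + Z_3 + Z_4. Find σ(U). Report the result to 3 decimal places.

20.063

V(Z_1) = 7.29, V(Z_2) = 49, V(Z_3) = 196, V(Z_4) = 3.24
By independence, V(U) = (-1)²V(Z_1) + (2)²V(Z_2) + (1)²V(Z_3) + (1)²V(Z_4)
= (-1)²·7.29 + (2)²·49 + (1)²·196 + (1)²·3.24 = 402.53
σ(U) = √402.53 ≈ 20.063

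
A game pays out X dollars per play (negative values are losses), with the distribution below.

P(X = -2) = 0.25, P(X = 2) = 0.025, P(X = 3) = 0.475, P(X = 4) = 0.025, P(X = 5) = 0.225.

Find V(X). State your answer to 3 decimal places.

E[X] = (-2)(0.25) + (2)(0.025) + (3)(0.475) + (4)(0.025) + (5)(0.225) = 2.2
E[X²] = (-2)²(0.25) + (2)²(0.025) + (3)²(0.475) + (4)²(0.025) + (5)²(0.225) = 11.4
V(X) = E[X²] − (E[X])² = 11.4 − (2.2)² = 6.56

6.560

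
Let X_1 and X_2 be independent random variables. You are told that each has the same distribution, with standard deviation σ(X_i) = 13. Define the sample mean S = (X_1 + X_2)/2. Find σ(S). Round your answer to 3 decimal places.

var(X_i) = (13)² = 169
By independence, var(S) = (0.5)²var(X_1) + (0.5)²var(X_2)
= (0.5)²·169 + (0.5)²·169 = 84.5
σ(S) = √84.5 ≈ 9.192

9.192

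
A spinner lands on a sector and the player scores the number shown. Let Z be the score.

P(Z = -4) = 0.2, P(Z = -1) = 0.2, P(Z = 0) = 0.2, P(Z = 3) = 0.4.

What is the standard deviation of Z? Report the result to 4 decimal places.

E[Z] = (-4)(0.2) + (-1)(0.2) + (0)(0.2) + (3)(0.4) = 0.2
E[Z²] = (-4)²(0.2) + (-1)²(0.2) + (0)²(0.2) + (3)²(0.4) = 7
var(Z) = E[Z²] − (E[Z])² = 7 − (0.2)² = 6.96
σ(Z) = √6.96 ≈ 2.6382

2.6382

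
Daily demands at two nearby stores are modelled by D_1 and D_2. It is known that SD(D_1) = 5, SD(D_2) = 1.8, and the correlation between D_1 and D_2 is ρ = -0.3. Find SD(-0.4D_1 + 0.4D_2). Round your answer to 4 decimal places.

var(D_1) = (5)² = 25;  var(D_2) = (1.8)² = 3.24
Cov(D_1,D_2) = ρ·SD(D_1)·SD(D_2) = -0.3·5·1.8 = -2.7
var(-0.4D_1 + 0.4D_2) = (-0.4)²·var(D_1) + (0.4)²·var(D_2) + 2·(-0.4)·(0.4)·Cov(D_1,D_2)
= 0.16·25 + 0.16·3.24 + -0.32·-2.7 = 5.3824
SD(-0.4D_1 + 0.4D_2) = √5.3824 ≈ 2.3200

2.3200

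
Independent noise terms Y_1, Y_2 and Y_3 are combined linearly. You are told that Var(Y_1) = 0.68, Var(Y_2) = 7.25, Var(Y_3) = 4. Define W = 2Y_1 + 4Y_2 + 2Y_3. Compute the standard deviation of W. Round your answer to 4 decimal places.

By independence, Var(W) = (2)²Var(Y_1) + (4)²Var(Y_2) + (2)²Var(Y_3)
= (2)²·0.68 + (4)²·7.25 + (2)²·4 = 134.72
σ(W) = √134.72 ≈ 11.6069

11.6069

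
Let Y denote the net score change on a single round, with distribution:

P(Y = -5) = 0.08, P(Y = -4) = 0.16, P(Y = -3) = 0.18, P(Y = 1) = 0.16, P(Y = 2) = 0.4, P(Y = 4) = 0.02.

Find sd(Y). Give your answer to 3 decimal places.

2.823

E[Y] = (-5)(0.08) + (-4)(0.16) + (-3)(0.18) + (1)(0.16) + (2)(0.4) + (4)(0.02) = -0.54
E[Y²] = (-5)²(0.08) + (-4)²(0.16) + (-3)²(0.18) + (1)²(0.16) + (2)²(0.4) + (4)²(0.02) = 8.26
Var(Y) = E[Y²] − (E[Y])² = 8.26 − (-0.54)² = 7.9684
sd(Y) = √7.9684 ≈ 2.823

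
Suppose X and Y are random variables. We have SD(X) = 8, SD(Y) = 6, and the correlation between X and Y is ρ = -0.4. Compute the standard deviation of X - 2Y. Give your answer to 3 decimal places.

16.876

Var(X) = (8)² = 64;  Var(Y) = (6)² = 36
Cov(X,Y) = ρ·SD(X)·SD(Y) = -0.4·8·6 = -19.2
Var(X - 2Y) = (1)²·Var(X) + (-2)²·Var(Y) + 2·(1)·(-2)·Cov(X,Y)
= 1·64 + 4·36 + -4·-19.2 = 284.8
SD(X - 2Y) = √284.8 ≈ 16.876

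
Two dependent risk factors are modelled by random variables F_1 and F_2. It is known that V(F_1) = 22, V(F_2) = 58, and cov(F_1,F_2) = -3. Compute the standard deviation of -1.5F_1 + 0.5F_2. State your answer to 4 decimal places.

V(-1.5F_1 + 0.5F_2) = (-1.5)²·V(F_1) + (0.5)²·V(F_2) + 2·(-1.5)·(0.5)·cov(F_1,F_2)
= 2.25·22 + 0.25·58 + -1.5·-3 = 68.5
sd(-1.5F_1 + 0.5F_2) = √68.5 ≈ 8.2765

8.2765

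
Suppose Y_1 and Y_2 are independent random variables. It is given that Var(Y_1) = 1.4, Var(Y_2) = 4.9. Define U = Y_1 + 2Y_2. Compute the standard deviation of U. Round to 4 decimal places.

4.5826

By independence, Var(U) = (1)²Var(Y_1) + (2)²Var(Y_2)
= (1)²·1.4 + (2)²·4.9 = 21
σ(U) = √21 ≈ 4.5826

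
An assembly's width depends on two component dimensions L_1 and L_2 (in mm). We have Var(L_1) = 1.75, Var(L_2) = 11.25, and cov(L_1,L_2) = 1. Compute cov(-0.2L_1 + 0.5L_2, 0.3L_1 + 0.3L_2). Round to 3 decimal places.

cov(-0.2L_1 + 0.5L_2, 0.3L_1 + 0.3L_2) = (-0.2)(0.3)Var(L_1) + (0.5)(0.3)Var(L_2) + [(-0.2)(0.3) + (0.5)(0.3)]cov(L_1,L_2)
= -0.06·1.75 + 0.15·11.25 + 0.09·1 = 1.6725

1.673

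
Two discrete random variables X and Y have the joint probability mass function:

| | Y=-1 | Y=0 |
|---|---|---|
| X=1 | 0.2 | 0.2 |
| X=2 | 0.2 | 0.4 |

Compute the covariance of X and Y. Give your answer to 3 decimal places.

E[X] = 1.6,  E[Y] = -0.4
E[XY] = -0.6
Cov(X,Y) = E[XY] − E[X]E[Y] = -0.6 − (1.6)(-0.4) = 0.04

0.040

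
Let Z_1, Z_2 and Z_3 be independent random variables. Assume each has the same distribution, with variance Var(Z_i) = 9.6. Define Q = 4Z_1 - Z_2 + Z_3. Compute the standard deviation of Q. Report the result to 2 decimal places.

By independence, Var(Q) = (4)²Var(Z_1) + (-1)²Var(Z_2) + (1)²Var(Z_3)
= (4)²·9.6 + (-1)²·9.6 + (1)²·9.6 = 172.8
SD(Q) = √172.8 ≈ 13.15

13.15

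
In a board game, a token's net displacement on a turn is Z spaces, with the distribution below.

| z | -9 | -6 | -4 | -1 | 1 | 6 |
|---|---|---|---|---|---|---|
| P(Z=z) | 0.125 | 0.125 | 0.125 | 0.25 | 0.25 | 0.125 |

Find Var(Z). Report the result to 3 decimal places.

E[Z] = (-9)(0.125) + (-6)(0.125) + (-4)(0.125) + (-1)(0.25) + (1)(0.25) + (6)(0.125) = -1.625
E[Z²] = (-9)²(0.125) + (-6)²(0.125) + (-4)²(0.125) + (-1)²(0.25) + (1)²(0.25) + (6)²(0.125) = 21.625
Var(Z) = E[Z²] − (E[Z])² = 21.625 − (-1.625)² = 18.984375

18.984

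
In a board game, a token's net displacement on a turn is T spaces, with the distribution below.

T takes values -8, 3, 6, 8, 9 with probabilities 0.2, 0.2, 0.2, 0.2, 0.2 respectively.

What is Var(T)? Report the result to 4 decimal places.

E[T] = (-8)(0.2) + (3)(0.2) + (6)(0.2) + (8)(0.2) + (9)(0.2) = 3.6
E[T²] = (-8)²(0.2) + (3)²(0.2) + (6)²(0.2) + (8)²(0.2) + (9)²(0.2) = 50.8
Var(T) = E[T²] − (E[T])² = 50.8 − (3.6)² = 37.84

37.8400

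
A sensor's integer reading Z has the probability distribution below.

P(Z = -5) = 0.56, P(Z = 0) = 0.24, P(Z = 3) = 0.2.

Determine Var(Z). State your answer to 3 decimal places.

10.960

E[Z] = (-5)(0.56) + (0)(0.24) + (3)(0.2) = -2.2
E[Z²] = (-5)²(0.56) + (0)²(0.24) + (3)²(0.2) = 15.8
Var(Z) = E[Z²] − (E[Z])² = 15.8 − (-2.2)² = 10.96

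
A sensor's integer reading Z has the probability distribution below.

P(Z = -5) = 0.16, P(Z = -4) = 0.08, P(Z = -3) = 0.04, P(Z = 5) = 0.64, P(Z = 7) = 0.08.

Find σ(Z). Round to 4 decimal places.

4.3829

E[Z] = (-5)(0.16) + (-4)(0.08) + (-3)(0.04) + (5)(0.64) + (7)(0.08) = 2.52
E[Z²] = (-5)²(0.16) + (-4)²(0.08) + (-3)²(0.04) + (5)²(0.64) + (7)²(0.08) = 25.56
Var(Z) = E[Z²] − (E[Z])² = 25.56 − (2.52)² = 19.2096
σ(Z) = √19.2096 ≈ 4.3829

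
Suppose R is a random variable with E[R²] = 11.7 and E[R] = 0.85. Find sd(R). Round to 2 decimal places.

var(R) = 11.7 − (0.85)² = 10.9775
sd(R) = √10.9775 ≈ 3.31

3.31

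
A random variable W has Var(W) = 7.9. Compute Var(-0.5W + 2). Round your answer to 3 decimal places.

1.975

Var(-0.5W + 2) = (-0.5)²·Var(W) = 0.25·7.9 = 1.975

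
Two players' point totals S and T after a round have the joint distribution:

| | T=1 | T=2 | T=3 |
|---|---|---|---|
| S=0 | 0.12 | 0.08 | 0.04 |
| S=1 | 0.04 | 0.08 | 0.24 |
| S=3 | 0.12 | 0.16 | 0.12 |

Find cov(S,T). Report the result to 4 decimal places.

E[S] = 1.56,  E[T] = 2.12
E[ST] = 3.32
cov(S,T) = E[ST] − E[S]E[T] = 3.32 − (1.56)(2.12) = 0.0128

0.0128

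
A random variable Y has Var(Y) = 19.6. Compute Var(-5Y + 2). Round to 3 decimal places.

Var(-5Y + 2) = (-5)²·Var(Y) = 25·19.6 = 490

490.000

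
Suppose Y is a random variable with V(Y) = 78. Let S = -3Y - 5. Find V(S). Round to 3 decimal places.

702.000

V(-3Y - 5) = (-3)²·V(Y) = 9·78 = 702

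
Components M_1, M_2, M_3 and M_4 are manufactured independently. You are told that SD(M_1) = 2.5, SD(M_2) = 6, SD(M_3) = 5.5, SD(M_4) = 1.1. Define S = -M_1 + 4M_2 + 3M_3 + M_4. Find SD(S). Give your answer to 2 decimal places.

29.25

Var(M_1) = 6.25, Var(M_2) = 36, Var(M_3) = 30.25, Var(M_4) = 1.21
By independence, Var(S) = (-1)²Var(M_1) + (4)²Var(M_2) + (3)²Var(M_3) + (1)²Var(M_4)
= (-1)²·6.25 + (4)²·36 + (3)²·30.25 + (1)²·1.21 = 855.71
SD(S) = √855.71 ≈ 29.25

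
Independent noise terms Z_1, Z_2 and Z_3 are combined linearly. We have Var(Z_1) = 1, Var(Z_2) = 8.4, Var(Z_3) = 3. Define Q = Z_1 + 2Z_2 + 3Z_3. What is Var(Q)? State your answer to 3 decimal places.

By independence, Var(Q) = (1)²Var(Z_1) + (2)²Var(Z_2) + (3)²Var(Z_3)
= (1)²·1 + (2)²·8.4 + (3)²·3 = 61.6

61.600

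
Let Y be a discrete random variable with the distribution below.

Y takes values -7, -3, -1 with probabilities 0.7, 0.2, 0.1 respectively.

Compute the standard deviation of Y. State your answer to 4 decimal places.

E[Y] = (-7)(0.7) + (-3)(0.2) + (-1)(0.1) = -5.6
E[Y²] = (-7)²(0.7) + (-3)²(0.2) + (-1)²(0.1) = 36.2
V(Y) = E[Y²] − (E[Y])² = 36.2 − (-5.6)² = 4.84
SD(Y) = √4.84 ≈ 2.2000

2.2000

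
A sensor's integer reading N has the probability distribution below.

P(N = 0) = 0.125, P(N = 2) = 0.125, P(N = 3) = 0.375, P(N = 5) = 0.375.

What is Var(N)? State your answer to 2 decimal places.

E[N] = (0)(0.125) + (2)(0.125) + (3)(0.375) + (5)(0.375) = 3.25
E[N²] = (0)²(0.125) + (2)²(0.125) + (3)²(0.375) + (5)²(0.375) = 13.25
Var(N) = E[N²] − (E[N])² = 13.25 − (3.25)² = 2.6875

2.69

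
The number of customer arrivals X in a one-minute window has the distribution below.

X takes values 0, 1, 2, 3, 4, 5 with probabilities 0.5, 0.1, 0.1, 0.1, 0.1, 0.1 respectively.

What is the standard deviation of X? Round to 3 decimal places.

1.803

E[X] = (0)(0.5) + (1)(0.1) + (2)(0.1) + (3)(0.1) + (4)(0.1) + (5)(0.1) = 1.5
E[X²] = (0)²(0.5) + (1)²(0.1) + (2)²(0.1) + (3)²(0.1) + (4)²(0.1) + (5)²(0.1) = 5.5
var(X) = E[X²] − (E[X])² = 5.5 − (1.5)² = 3.25
sd(X) = √3.25 ≈ 1.803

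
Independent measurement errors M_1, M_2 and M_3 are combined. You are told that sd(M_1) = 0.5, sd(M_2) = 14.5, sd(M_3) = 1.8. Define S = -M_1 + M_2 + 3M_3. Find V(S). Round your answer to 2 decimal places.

239.66

V(M_1) = 0.25, V(M_2) = 210.25, V(M_3) = 3.24
By independence, V(S) = (-1)²V(M_1) + (1)²V(M_2) + (3)²V(M_3)
= (-1)²·0.25 + (1)²·210.25 + (3)²·3.24 = 239.66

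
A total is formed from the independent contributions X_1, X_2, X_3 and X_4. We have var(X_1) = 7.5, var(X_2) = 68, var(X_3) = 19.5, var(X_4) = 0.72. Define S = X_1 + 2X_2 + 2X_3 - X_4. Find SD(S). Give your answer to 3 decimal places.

By independence, var(S) = (1)²var(X_1) + (2)²var(X_2) + (2)²var(X_3) + (-1)²var(X_4)
= (1)²·7.5 + (2)²·68 + (2)²·19.5 + (-1)²·0.72 = 358.22
SD(S) = √358.22 ≈ 18.927

18.927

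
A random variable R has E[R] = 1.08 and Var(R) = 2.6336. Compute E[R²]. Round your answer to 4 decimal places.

E[R²] = Var(R) + (E[R])² = 2.6336 + (1.08)² = 3.8

3.8000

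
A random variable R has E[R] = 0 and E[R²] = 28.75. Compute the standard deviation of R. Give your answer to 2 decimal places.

5.36

Var(R) = 28.75 − (0)² = 28.75
σ(R) = √28.75 ≈ 5.36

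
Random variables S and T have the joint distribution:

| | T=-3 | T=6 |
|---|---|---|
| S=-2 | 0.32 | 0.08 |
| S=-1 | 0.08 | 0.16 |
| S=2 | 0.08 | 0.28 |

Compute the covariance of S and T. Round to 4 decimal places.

3.6576

E[S] = -0.32,  E[T] = 1.68
E[ST] = 3.12
cov(S,T) = E[ST] − E[S]E[T] = 3.12 − (-0.32)(1.68) = 3.6576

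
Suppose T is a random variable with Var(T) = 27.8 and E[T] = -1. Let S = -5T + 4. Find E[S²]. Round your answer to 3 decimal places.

E[-5T + 4] = -5·-1 + 4 = 9
Var(-5T + 4) = (-5)²·27.8 = 695
E[S²] = Var(S) + (E[S])² = 695 + (9)² = 776

776.000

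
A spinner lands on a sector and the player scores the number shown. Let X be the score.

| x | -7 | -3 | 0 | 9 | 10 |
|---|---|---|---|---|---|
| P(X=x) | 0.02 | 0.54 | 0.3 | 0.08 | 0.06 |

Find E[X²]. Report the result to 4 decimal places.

E[X²] = (-7)²(0.02) + (-3)²(0.54) + (0)²(0.3) + (9)²(0.08) + (10)²(0.06) = 18.32

18.3200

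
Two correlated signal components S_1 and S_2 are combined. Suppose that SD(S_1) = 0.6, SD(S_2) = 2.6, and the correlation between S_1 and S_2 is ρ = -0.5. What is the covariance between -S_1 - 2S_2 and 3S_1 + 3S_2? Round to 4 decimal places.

var(S_1) = (0.6)² = 0.36;  var(S_2) = (2.6)² = 6.76
cov(S_1,S_2) = ρ·SD(S_1)·SD(S_2) = -0.5·0.6·2.6 = -0.78
cov(-S_1 - 2S_2, 3S_1 + 3S_2) = (-1)(3)var(S_1) + (-2)(3)var(S_2) + [(-1)(3) + (-2)(3)]cov(S_1,S_2)
= -3·0.36 + -6·6.76 + -9·-0.78 = -34.62

-34.6200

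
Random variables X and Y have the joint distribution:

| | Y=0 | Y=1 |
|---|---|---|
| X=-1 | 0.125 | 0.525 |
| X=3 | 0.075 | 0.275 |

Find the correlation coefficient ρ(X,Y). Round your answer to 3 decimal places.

-0.026

E[X] = 0.4,  E[Y] = 0.8
E[XY] = 0.3
Cov(X,Y) = E[XY] − E[X]E[Y] = 0.3 − (0.4)(0.8) = -0.02
Var(X) = 3.64,  Var(Y) = 0.16
ρ = -0.02 / √(3.64·0.16) ≈ -0.026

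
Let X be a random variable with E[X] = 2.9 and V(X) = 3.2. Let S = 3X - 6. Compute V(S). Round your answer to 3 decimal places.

28.800

V(3X - 6) = (3)²·V(X) = 9·3.2 = 28.8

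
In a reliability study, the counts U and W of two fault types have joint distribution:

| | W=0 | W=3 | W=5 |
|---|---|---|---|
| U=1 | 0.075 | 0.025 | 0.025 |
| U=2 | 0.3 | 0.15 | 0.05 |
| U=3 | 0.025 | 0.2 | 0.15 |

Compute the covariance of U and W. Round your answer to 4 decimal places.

0.5875

E[U] = 2.25,  E[W] = 2.25
E[UW] = 5.65
Cov(U,W) = E[UW] − E[U]E[W] = 5.65 − (2.25)(2.25) = 0.5875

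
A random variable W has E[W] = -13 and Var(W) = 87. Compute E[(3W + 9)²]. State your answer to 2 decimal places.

1683.00

E[3W + 9] = 3·-13 + 9 = -30
Var(3W + 9) = (3)²·87 = 783
E[(3W + 9)²] = Var((3W + 9)) + (E[(3W + 9)])² = 783 + (-30)² = 1683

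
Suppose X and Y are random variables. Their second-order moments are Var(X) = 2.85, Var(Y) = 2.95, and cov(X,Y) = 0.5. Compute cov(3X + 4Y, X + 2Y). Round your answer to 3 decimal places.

cov(3X + 4Y, X + 2Y) = (3)(1)Var(X) + (4)(2)Var(Y) + [(3)(2) + (4)(1)]cov(X,Y)
= 3·2.85 + 8·2.95 + 10·0.5 = 37.15

37.150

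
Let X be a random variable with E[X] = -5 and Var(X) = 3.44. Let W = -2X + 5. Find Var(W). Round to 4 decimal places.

13.7600

Var(-2X + 5) = (-2)²·Var(X) = 4·3.44 = 13.76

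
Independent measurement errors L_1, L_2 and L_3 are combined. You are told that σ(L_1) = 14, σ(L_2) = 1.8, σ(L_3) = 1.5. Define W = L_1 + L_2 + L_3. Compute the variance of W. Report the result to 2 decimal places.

Var(L_1) = 196, Var(L_2) = 3.24, Var(L_3) = 2.25
By independence, Var(W) = (1)²Var(L_1) + (1)²Var(L_2) + (1)²Var(L_3)
= (1)²·196 + (1)²·3.24 + (1)²·2.25 = 201.49

201.49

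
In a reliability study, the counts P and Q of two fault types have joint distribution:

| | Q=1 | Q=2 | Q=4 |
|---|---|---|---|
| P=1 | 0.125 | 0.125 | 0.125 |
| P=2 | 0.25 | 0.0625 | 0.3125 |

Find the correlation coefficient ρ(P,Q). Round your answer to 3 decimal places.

0.094

E[P] = 1.625,  E[Q] = 2.5
E[PQ] = 4.125
cov(P,Q) = E[PQ] − E[P]E[Q] = 4.125 − (1.625)(2.5) = 0.0625
V(P) = 0.234375,  V(Q) = 1.875
ρ = 0.0625 / √(0.234375·1.875) ≈ 0.094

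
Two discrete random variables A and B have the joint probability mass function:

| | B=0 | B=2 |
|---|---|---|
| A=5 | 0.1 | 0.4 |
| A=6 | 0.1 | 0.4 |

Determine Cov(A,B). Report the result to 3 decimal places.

0.000

E[A] = 5.5,  E[B] = 1.6
E[AB] = 8.8
Cov(A,B) = E[AB] − E[A]E[B] = 8.8 − (5.5)(1.6) = 0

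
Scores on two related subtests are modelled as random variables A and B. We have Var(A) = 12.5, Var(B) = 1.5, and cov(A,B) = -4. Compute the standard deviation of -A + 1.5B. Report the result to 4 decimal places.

Var(-A + 1.5B) = (-1)²·Var(A) + (1.5)²·Var(B) + 2·(-1)·(1.5)·cov(A,B)
= 1·12.5 + 2.25·1.5 + -3·-4 = 27.875
SD(-A + 1.5B) = √27.875 ≈ 5.2797

5.2797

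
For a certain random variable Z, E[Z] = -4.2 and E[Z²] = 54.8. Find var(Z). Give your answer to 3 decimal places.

37.160

var(Z) = 54.8 − (-4.2)² = 37.16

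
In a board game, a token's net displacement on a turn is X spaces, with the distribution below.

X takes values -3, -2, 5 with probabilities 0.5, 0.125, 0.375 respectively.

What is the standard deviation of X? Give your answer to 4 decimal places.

3.7894

E[X] = (-3)(0.5) + (-2)(0.125) + (5)(0.375) = 0.125
E[X²] = (-3)²(0.5) + (-2)²(0.125) + (5)²(0.375) = 14.375
V(X) = E[X²] − (E[X])² = 14.375 − (0.125)² = 14.359375
sd(X) = √14.359375 ≈ 3.7894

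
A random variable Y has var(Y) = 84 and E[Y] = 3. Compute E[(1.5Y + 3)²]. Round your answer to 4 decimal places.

245.2500

E[1.5Y + 3] = 1.5·3 + 3 = 7.5
var(1.5Y + 3) = (1.5)²·84 = 189
E[(1.5Y + 3)²] = var((1.5Y + 3)) + (E[(1.5Y + 3)])² = 189 + (7.5)² = 245.25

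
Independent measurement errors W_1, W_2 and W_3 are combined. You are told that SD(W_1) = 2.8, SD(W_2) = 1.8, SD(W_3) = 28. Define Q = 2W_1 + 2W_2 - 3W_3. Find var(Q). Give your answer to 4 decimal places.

var(W_1) = 7.84, var(W_2) = 3.24, var(W_3) = 784
By independence, var(Q) = (2)²var(W_1) + (2)²var(W_2) + (-3)²var(W_3)
= (2)²·7.84 + (2)²·3.24 + (-3)²·784 = 7100.32

7100.3200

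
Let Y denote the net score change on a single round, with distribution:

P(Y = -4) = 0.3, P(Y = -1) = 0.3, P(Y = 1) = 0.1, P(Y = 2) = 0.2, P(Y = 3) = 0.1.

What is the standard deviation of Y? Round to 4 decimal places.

E[Y] = (-4)(0.3) + (-1)(0.3) + (1)(0.1) + (2)(0.2) + (3)(0.1) = -0.7
E[Y²] = (-4)²(0.3) + (-1)²(0.3) + (1)²(0.1) + (2)²(0.2) + (3)²(0.1) = 6.9
V(Y) = E[Y²] − (E[Y])² = 6.9 − (-0.7)² = 6.41
sd(Y) = √6.41 ≈ 2.5318

2.5318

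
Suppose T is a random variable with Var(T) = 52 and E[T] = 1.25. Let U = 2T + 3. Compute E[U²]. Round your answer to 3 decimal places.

E[2T + 3] = 2·1.25 + 3 = 5.5
Var(2T + 3) = (2)²·52 = 208
E[U²] = Var(U) + (E[U])² = 208 + (5.5)² = 238.25

238.250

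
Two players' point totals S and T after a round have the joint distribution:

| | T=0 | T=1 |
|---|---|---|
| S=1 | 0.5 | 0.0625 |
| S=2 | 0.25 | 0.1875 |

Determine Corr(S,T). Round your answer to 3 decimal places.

E[S] = 1.4375,  E[T] = 0.25
E[ST] = 0.4375
Cov(S,T) = E[ST] − E[S]E[T] = 0.4375 − (1.4375)(0.25) = 0.078125
Var(S) = 0.24609375,  Var(T) = 0.1875
ρ = 0.078125 / √(0.24609375·0.1875) ≈ 0.364

0.364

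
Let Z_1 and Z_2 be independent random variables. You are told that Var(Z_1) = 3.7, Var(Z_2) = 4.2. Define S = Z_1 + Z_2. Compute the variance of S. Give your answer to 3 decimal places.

By independence, Var(S) = (1)²Var(Z_1) + (1)²Var(Z_2)
= (1)²·3.7 + (1)²·4.2 = 7.9

7.900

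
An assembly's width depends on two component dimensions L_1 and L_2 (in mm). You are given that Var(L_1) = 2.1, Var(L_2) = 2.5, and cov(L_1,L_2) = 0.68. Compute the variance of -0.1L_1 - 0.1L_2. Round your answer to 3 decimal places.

Var(-0.1L_1 - 0.1L_2) = (-0.1)²·Var(L_1) + (-0.1)²·Var(L_2) + 2·(-0.1)·(-0.1)·cov(L_1,L_2)
= 0.01·2.1 + 0.01·2.5 + 0.02·0.68 = 0.0596

0.060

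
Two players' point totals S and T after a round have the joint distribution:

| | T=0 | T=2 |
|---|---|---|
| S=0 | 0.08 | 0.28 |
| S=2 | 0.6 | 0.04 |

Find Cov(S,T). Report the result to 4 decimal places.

-0.6592

E[S] = 1.28,  E[T] = 0.64
E[ST] = 0.16
Cov(S,T) = E[ST] − E[S]E[T] = 0.16 − (1.28)(0.64) = -0.6592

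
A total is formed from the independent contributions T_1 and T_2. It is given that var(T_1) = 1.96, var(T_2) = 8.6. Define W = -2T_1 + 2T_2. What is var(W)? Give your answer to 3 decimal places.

By independence, var(W) = (-2)²var(T_1) + (2)²var(T_2)
= (-2)²·1.96 + (2)²·8.6 = 42.24

42.240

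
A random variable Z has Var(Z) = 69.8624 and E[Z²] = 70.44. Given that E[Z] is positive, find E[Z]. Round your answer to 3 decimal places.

0.760

(E[Z])² = E[Z²] − Var(Z) = 70.44 − 69.8624 = 0.5776
E[Z] = √0.5776 = 0.76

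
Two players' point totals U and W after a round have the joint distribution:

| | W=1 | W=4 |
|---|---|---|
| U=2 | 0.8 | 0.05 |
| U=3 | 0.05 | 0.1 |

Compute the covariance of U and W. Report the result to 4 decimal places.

0.2325

E[U] = 2.15,  E[W] = 1.45
E[UW] = 3.35
cov(U,W) = E[UW] − E[U]E[W] = 3.35 − (2.15)(1.45) = 0.2325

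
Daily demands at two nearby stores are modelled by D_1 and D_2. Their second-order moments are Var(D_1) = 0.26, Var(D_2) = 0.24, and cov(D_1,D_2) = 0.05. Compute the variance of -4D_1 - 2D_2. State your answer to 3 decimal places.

5.920

Var(-4D_1 - 2D_2) = (-4)²·Var(D_1) + (-2)²·Var(D_2) + 2·(-4)·(-2)·cov(D_1,D_2)
= 16·0.26 + 4·0.24 + 16·0.05 = 5.92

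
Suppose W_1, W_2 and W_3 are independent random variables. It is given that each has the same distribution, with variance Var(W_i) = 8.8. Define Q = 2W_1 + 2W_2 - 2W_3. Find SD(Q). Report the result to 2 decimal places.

By independence, Var(Q) = (2)²Var(W_1) + (2)²Var(W_2) + (-2)²Var(W_3)
= (2)²·8.8 + (2)²·8.8 + (-2)²·8.8 = 105.6
SD(Q) = √105.6 ≈ 10.28

10.28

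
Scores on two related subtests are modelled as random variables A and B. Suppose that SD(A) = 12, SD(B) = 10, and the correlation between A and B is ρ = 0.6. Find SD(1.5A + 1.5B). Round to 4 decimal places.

29.5466

V(A) = (12)² = 144;  V(B) = (10)² = 100
cov(A,B) = ρ·SD(A)·SD(B) = 0.6·12·10 = 72
V(1.5A + 1.5B) = (1.5)²·V(A) + (1.5)²·V(B) + 2·(1.5)·(1.5)·cov(A,B)
= 2.25·144 + 2.25·100 + 4.5·72 = 873
SD(1.5A + 1.5B) = √873 ≈ 29.5466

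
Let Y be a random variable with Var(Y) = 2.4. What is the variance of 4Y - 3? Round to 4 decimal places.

38.4000

Var(4Y - 3) = (4)²·Var(Y) = 16·2.4 = 38.4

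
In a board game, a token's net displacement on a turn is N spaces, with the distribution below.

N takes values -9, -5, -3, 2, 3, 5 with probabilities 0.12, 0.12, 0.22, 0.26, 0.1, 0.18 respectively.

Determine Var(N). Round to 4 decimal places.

20.7556

E[N] = (-9)(0.12) + (-5)(0.12) + (-3)(0.22) + (2)(0.26) + (3)(0.1) + (5)(0.18) = -0.62
E[N²] = (-9)²(0.12) + (-5)²(0.12) + (-3)²(0.22) + (2)²(0.26) + (3)²(0.1) + (5)²(0.18) = 21.14
Var(N) = E[N²] − (E[N])² = 21.14 − (-0.62)² = 20.7556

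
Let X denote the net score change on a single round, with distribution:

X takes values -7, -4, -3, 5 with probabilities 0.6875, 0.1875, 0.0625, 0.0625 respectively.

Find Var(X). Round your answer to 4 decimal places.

E[X] = (-7)(0.6875) + (-4)(0.1875) + (-3)(0.0625) + (5)(0.0625) = -5.4375
E[X²] = (-7)²(0.6875) + (-4)²(0.1875) + (-3)²(0.0625) + (5)²(0.0625) = 38.8125
Var(X) = E[X²] − (E[X])² = 38.8125 − (-5.4375)² = 9.24609375

9.2461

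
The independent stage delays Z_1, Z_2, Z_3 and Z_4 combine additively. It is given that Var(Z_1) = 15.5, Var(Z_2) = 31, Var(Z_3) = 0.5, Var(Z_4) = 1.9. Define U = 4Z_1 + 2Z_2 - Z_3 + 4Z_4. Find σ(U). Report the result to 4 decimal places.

20.0724

By independence, Var(U) = (4)²Var(Z_1) + (2)²Var(Z_2) + (-1)²Var(Z_3) + (4)²Var(Z_4)
= (4)²·15.5 + (2)²·31 + (-1)²·0.5 + (4)²·1.9 = 402.9
σ(U) = √402.9 ≈ 20.0724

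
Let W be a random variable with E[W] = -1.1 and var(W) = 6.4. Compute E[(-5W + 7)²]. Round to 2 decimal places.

316.25

E[-5W + 7] = -5·-1.1 + 7 = 12.5
var(-5W + 7) = (-5)²·6.4 = 160
E[(-5W + 7)²] = var((-5W + 7)) + (E[(-5W + 7)])² = 160 + (12.5)² = 316.25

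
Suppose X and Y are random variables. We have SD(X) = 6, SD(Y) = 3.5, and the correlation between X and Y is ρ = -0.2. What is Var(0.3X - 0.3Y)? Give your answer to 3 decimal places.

Var(X) = (6)² = 36;  Var(Y) = (3.5)² = 12.25
cov(X,Y) = ρ·SD(X)·SD(Y) = -0.2·6·3.5 = -4.2
Var(0.3X - 0.3Y) = (0.3)²·Var(X) + (-0.3)²·Var(Y) + 2·(0.3)·(-0.3)·cov(X,Y)
= 0.09·36 + 0.09·12.25 + -0.18·-4.2 = 5.0985

5.099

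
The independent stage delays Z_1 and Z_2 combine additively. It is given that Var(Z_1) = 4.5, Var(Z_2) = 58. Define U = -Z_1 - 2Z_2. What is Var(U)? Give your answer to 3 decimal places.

236.500

By independence, Var(U) = (-1)²Var(Z_1) + (-2)²Var(Z_2)
= (-1)²·4.5 + (-2)²·58 = 236.5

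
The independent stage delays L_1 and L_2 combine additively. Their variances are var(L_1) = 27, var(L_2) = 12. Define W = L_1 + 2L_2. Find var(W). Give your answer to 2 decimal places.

By independence, var(W) = (1)²var(L_1) + (2)²var(L_2)
= (1)²·27 + (2)²·12 = 75

75.00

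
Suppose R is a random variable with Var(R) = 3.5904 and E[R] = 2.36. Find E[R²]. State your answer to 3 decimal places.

E[R²] = Var(R) + (E[R])² = 3.5904 + (2.36)² = 9.16

9.160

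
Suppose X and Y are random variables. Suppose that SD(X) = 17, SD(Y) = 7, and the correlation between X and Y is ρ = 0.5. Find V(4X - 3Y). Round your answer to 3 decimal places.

V(X) = (17)² = 289;  V(Y) = (7)² = 49
Cov(X,Y) = ρ·SD(X)·SD(Y) = 0.5·17·7 = 59.5
V(4X - 3Y) = (4)²·V(X) + (-3)²·V(Y) + 2·(4)·(-3)·Cov(X,Y)
= 16·289 + 9·49 + -24·59.5 = 3637

3637.000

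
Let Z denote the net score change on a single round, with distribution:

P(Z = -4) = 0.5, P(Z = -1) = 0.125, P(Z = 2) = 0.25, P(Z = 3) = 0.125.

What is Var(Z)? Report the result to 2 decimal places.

E[Z] = (-4)(0.5) + (-1)(0.125) + (2)(0.25) + (3)(0.125) = -1.25
E[Z²] = (-4)²(0.5) + (-1)²(0.125) + (2)²(0.25) + (3)²(0.125) = 10.25
Var(Z) = E[Z²] − (E[Z])² = 10.25 − (-1.25)² = 8.6875

8.69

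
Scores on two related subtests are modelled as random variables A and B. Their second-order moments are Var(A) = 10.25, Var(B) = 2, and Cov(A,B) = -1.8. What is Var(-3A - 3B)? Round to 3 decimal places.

77.850

Var(-3A - 3B) = (-3)²·Var(A) + (-3)²·Var(B) + 2·(-3)·(-3)·Cov(A,B)
= 9·10.25 + 9·2 + 18·-1.8 = 77.85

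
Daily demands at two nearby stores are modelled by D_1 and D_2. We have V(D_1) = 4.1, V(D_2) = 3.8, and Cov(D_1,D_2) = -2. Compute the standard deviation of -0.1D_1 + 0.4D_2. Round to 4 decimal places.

0.8994

V(-0.1D_1 + 0.4D_2) = (-0.1)²·V(D_1) + (0.4)²·V(D_2) + 2·(-0.1)·(0.4)·Cov(D_1,D_2)
= 0.01·4.1 + 0.16·3.8 + -0.08·-2 = 0.809
SD(-0.1D_1 + 0.4D_2) = √0.809 ≈ 0.8994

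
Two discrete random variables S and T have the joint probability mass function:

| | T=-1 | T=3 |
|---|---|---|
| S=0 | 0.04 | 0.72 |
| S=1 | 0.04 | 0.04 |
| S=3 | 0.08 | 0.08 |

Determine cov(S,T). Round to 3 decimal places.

-0.762

E[S] = 0.56,  E[T] = 2.36
E[ST] = 0.56
cov(S,T) = E[ST] − E[S]E[T] = 0.56 − (0.56)(2.36) = -0.7616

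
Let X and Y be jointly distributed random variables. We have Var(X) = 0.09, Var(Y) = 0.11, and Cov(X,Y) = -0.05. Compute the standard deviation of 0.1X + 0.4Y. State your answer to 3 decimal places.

0.120

Var(0.1X + 0.4Y) = (0.1)²·Var(X) + (0.4)²·Var(Y) + 2·(0.1)·(0.4)·Cov(X,Y)
= 0.01·0.09 + 0.16·0.11 + 0.08·-0.05 = 0.0145
σ(0.1X + 0.4Y) = √0.0145 ≈ 0.120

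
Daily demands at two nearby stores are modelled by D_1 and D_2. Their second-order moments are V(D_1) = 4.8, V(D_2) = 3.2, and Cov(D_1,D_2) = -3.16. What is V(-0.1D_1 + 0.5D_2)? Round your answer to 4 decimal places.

V(-0.1D_1 + 0.5D_2) = (-0.1)²·V(D_1) + (0.5)²·V(D_2) + 2·(-0.1)·(0.5)·Cov(D_1,D_2)
= 0.01·4.8 + 0.25·3.2 + -0.1·-3.16 = 1.164

1.1640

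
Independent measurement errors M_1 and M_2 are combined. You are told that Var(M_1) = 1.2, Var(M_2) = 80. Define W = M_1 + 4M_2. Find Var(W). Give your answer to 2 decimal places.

1281.20

By independence, Var(W) = (1)²Var(M_1) + (4)²Var(M_2)
= (1)²·1.2 + (4)²·80 = 1281.2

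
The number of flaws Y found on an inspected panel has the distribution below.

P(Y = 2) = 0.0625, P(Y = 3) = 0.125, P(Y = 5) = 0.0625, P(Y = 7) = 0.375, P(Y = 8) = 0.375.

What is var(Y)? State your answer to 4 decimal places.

3.8711

E[Y] = (2)(0.0625) + (3)(0.125) + (5)(0.0625) + (7)(0.375) + (8)(0.375) = 6.4375
E[Y²] = (2)²(0.0625) + (3)²(0.125) + (5)²(0.0625) + (7)²(0.375) + (8)²(0.375) = 45.3125
var(Y) = E[Y²] − (E[Y])² = 45.3125 − (6.4375)² = 3.87109375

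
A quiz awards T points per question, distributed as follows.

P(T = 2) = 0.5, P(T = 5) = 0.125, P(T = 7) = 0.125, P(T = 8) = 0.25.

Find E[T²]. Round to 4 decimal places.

27.2500

E[T²] = (2)²(0.5) + (5)²(0.125) + (7)²(0.125) + (8)²(0.25) = 27.25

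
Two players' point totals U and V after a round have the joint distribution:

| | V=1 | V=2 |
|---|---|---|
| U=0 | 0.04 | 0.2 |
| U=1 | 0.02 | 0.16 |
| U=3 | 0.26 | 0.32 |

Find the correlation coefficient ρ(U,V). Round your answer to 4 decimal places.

E[U] = 1.92,  E[V] = 1.68
E[UV] = 3.04
cov(U,V) = E[UV] − E[U]E[V] = 3.04 − (1.92)(1.68) = -0.1856
var(U) = 1.7136,  var(V) = 0.2176
ρ = -0.1856 / √(1.7136·0.2176) ≈ -0.3039

-0.3039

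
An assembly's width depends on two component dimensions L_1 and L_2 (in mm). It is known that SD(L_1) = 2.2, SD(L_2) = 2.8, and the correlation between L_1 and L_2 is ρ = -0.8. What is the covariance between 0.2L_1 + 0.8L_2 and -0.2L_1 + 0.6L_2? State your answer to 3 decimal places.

3.767

var(L_1) = (2.2)² = 4.84;  var(L_2) = (2.8)² = 7.84
Cov(L_1,L_2) = ρ·SD(L_1)·SD(L_2) = -0.8·2.2·2.8 = -4.928
Cov(0.2L_1 + 0.8L_2, -0.2L_1 + 0.6L_2) = (0.2)(-0.2)var(L_1) + (0.8)(0.6)var(L_2) + [(0.2)(0.6) + (0.8)(-0.2)]Cov(L_1,L_2)
= -0.04·4.84 + 0.48·7.84 + -0.04·-4.928 = 3.76672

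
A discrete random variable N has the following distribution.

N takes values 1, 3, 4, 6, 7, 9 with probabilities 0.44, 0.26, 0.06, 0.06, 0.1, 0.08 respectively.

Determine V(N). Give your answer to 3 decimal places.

6.782

E[N] = (1)(0.44) + (3)(0.26) + (4)(0.06) + (6)(0.06) + (7)(0.1) + (9)(0.08) = 3.24
E[N²] = (1)²(0.44) + (3)²(0.26) + (4)²(0.06) + (6)²(0.06) + (7)²(0.1) + (9)²(0.08) = 17.28
V(N) = E[N²] − (E[N])² = 17.28 − (3.24)² = 6.7824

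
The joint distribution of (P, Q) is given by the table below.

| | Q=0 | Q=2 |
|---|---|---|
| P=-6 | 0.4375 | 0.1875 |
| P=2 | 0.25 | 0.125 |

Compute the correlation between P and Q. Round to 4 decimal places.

E[P] = -3,  E[Q] = 0.625
E[PQ] = -1.75
Cov(P,Q) = E[PQ] − E[P]E[Q] = -1.75 − (-3)(0.625) = 0.125
Var(P) = 15,  Var(Q) = 0.859375
ρ = 0.125 / √(15·0.859375) ≈ 0.0348

0.0348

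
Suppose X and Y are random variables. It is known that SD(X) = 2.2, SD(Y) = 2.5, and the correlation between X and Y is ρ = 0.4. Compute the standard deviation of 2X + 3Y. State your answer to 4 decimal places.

10.1000

Var(X) = (2.2)² = 4.84;  Var(Y) = (2.5)² = 6.25
Cov(X,Y) = ρ·SD(X)·SD(Y) = 0.4·2.2·2.5 = 2.2
Var(2X + 3Y) = (2)²·Var(X) + (3)²·Var(Y) + 2·(2)·(3)·Cov(X,Y)
= 4·4.84 + 9·6.25 + 12·2.2 = 102.01
SD(2X + 3Y) = √102.01 ≈ 10.1000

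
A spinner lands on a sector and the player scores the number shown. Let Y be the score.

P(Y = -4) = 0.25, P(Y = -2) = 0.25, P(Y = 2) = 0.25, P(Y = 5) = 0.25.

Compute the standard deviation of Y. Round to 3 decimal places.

E[Y] = (-4)(0.25) + (-2)(0.25) + (2)(0.25) + (5)(0.25) = 0.25
E[Y²] = (-4)²(0.25) + (-2)²(0.25) + (2)²(0.25) + (5)²(0.25) = 12.25
Var(Y) = E[Y²] − (E[Y])² = 12.25 − (0.25)² = 12.1875
σ(Y) = √12.1875 ≈ 3.491

3.491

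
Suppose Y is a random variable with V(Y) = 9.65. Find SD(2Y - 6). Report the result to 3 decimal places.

6.213

V(2Y - 6) = (2)²·9.65 = 38.6
SD(2Y - 6) = √38.6 ≈ 6.213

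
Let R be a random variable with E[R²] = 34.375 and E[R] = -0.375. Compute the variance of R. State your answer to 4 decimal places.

Var(R) = 34.375 − (-0.375)² = 34.234375

34.2344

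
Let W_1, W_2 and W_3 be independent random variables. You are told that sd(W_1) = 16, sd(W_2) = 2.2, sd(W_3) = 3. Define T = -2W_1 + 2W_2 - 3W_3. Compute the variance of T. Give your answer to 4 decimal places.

Var(W_1) = 256, Var(W_2) = 4.84, Var(W_3) = 9
By independence, Var(T) = (-2)²Var(W_1) + (2)²Var(W_2) + (-3)²Var(W_3)
= (-2)²·256 + (2)²·4.84 + (-3)²·9 = 1124.36

1124.3600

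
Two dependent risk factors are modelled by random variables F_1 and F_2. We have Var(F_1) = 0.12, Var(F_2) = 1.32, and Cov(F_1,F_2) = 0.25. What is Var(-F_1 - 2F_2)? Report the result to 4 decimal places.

6.4000

Var(-F_1 - 2F_2) = (-1)²·Var(F_1) + (-2)²·Var(F_2) + 2·(-1)·(-2)·Cov(F_1,F_2)
= 1·0.12 + 4·1.32 + 4·0.25 = 6.4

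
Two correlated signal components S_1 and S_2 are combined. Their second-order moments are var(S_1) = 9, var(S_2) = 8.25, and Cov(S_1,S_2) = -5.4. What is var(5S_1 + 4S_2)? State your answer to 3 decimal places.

141.000

var(5S_1 + 4S_2) = (5)²·var(S_1) + (4)²·var(S_2) + 2·(5)·(4)·Cov(S_1,S_2)
= 25·9 + 16·8.25 + 40·-5.4 = 141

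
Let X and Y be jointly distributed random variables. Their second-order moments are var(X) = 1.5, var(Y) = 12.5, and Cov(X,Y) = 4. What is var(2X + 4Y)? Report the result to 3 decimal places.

var(2X + 4Y) = (2)²·var(X) + (4)²·var(Y) + 2·(2)·(4)·Cov(X,Y)
= 4·1.5 + 16·12.5 + 16·4 = 270

270.000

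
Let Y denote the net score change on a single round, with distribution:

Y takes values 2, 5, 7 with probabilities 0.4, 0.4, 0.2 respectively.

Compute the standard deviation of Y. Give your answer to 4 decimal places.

E[Y] = (2)(0.4) + (5)(0.4) + (7)(0.2) = 4.2
E[Y²] = (2)²(0.4) + (5)²(0.4) + (7)²(0.2) = 21.4
Var(Y) = E[Y²] − (E[Y])² = 21.4 − (4.2)² = 3.76
SD(Y) = √3.76 ≈ 1.9391

1.9391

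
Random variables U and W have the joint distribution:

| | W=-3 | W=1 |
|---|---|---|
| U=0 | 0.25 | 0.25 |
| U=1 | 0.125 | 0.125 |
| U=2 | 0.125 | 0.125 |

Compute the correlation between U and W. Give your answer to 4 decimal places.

E[U] = 0.75,  E[W] = -1
E[UW] = -0.75
cov(U,W) = E[UW] − E[U]E[W] = -0.75 − (0.75)(-1) = 0
var(U) = 0.6875,  var(W) = 4
ρ = 0 / √(0.6875·4) ≈ 0.0000

0.0000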